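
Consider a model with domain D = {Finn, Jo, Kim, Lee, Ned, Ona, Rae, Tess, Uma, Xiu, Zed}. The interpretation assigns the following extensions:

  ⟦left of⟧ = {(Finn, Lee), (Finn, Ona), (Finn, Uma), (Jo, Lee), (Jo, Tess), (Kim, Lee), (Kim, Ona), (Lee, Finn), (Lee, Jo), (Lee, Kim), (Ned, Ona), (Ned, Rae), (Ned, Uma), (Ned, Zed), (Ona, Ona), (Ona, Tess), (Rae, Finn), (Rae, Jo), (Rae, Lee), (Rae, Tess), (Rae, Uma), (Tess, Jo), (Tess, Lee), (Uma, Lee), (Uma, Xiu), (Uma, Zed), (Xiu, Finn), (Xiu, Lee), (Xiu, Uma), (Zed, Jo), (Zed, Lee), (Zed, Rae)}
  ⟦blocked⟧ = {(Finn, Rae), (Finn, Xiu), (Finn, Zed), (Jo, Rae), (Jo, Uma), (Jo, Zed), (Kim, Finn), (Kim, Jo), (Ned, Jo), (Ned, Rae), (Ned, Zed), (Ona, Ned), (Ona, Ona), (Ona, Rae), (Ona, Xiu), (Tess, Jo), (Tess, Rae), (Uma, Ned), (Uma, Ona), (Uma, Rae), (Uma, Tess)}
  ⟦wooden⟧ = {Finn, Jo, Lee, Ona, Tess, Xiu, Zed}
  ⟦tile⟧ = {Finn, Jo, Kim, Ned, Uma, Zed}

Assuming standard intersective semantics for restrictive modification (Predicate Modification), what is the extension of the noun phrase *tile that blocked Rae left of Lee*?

{Finn, Jo, Uma}

⟦that blocked Rae⟧ = {x : ⟨x, Rae⟩ ∈ ⟦blocked⟧} = {Finn, Jo, Ned, Ona, Tess, Uma}
⟦left of Lee⟧ = {x : ⟨x, Lee⟩ ∈ ⟦left of⟧} = {Finn, Jo, Kim, Rae, Tess, Uma, Xiu, Zed}
⟦tile⟧ = {Finn, Jo, Kim, Ned, Uma, Zed}
… ∩ ⟦that blocked Rae⟧ = {Finn, Jo, Kim, Ned, Uma, Zed} ∩ {Finn, Jo, Ned, Ona, Tess, Uma} = {Finn, Jo, Ned, Uma}
… ∩ ⟦left of Lee⟧ = {Finn, Jo, Ned, Uma} ∩ {Finn, Jo, Kim, Rae, Tess, Uma, Xiu, Zed} = {Finn, Jo, Uma}
So ⟦tile that blocked Rae left of Lee⟧ = {Finn, Jo, Uma}.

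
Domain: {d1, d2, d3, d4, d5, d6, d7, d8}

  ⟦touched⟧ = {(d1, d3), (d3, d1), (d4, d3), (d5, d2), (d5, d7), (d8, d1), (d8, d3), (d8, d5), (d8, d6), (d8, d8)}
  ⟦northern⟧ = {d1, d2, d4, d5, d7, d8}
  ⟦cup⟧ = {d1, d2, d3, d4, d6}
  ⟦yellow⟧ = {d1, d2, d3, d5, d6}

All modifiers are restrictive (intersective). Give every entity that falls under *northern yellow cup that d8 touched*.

⟦that d8 touched⟧ = {x : ⟨d8, x⟩ ∈ ⟦touched⟧} = {d1, d3, d5, d6, d8}
⟦cup⟧ = {d1, d2, d3, d4, d6}
… ∩ ⟦that d8 touched⟧ = {d1, d2, d3, d4, d6} ∩ {d1, d3, d5, d6, d8} = {d1, d3, d6}
… ∩ ⟦northern⟧ = {d1, d3, d6} ∩ {d1, d2, d4, d5, d7, d8} = {d1}
… ∩ ⟦yellow⟧ = {d1} ∩ {d1, d2, d3, d5, d6} = {d1}
So ⟦northern yellow cup that d8 touched⟧ = {d1}.

{d1}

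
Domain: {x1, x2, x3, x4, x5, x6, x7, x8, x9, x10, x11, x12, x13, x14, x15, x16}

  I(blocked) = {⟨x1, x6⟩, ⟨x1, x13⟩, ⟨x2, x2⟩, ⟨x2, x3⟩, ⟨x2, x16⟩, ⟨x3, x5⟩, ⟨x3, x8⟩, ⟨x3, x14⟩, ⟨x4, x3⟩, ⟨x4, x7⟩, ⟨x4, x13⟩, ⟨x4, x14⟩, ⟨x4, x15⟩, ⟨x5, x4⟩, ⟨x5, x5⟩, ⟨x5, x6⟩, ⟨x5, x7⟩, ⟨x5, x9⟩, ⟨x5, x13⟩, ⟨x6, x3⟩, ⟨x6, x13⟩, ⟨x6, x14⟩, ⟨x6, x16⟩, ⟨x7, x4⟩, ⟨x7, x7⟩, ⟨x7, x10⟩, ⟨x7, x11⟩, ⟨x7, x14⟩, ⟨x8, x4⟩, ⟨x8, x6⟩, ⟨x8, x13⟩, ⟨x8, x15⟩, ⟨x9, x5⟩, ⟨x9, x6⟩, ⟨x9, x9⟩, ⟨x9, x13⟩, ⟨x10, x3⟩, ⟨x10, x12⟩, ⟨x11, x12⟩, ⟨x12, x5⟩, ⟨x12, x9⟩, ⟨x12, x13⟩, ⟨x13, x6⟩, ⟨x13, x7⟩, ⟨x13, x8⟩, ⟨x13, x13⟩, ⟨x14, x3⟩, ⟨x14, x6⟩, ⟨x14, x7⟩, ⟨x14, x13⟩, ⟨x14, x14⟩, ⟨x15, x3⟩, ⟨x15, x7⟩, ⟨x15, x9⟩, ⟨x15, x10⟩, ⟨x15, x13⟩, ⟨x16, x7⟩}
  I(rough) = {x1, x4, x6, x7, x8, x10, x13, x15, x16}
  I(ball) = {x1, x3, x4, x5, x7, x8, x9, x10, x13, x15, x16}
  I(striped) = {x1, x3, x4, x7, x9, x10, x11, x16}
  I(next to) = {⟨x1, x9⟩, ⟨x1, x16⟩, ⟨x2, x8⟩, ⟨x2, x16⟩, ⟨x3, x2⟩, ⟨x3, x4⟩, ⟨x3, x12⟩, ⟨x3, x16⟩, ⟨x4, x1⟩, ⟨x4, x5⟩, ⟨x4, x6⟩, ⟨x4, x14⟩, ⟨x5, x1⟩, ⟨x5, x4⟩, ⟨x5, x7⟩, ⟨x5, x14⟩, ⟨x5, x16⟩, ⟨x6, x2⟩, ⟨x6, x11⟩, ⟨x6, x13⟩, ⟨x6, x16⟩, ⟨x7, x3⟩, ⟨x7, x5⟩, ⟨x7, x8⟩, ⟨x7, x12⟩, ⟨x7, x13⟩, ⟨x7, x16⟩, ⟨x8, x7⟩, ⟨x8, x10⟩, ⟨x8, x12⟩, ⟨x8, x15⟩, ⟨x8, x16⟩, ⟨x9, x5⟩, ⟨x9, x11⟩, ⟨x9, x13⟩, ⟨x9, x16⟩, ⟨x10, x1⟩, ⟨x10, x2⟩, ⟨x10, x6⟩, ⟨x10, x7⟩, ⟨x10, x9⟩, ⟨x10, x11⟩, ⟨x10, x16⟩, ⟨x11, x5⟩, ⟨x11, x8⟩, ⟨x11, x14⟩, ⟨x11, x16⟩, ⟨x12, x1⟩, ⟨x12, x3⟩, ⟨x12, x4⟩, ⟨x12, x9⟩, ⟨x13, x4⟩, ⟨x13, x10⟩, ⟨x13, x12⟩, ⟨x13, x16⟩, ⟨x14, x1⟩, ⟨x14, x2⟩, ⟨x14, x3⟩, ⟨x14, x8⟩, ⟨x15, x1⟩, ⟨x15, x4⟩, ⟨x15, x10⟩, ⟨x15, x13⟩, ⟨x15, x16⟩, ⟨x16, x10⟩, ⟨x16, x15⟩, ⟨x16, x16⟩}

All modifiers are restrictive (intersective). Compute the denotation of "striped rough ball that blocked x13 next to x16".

⟦that blocked x13⟧ = {x : ⟨x, x13⟩ ∈ ⟦blocked⟧} = {x1, x4, x5, x6, x8, x9, x12, x13, x14, x15}
⟦next to x16⟧ = {x : ⟨x, x16⟩ ∈ ⟦next to⟧} = {x1, x2, x3, x5, x6, x7, x8, x9, x10, x11, x13, x15, x16}
⟦ball⟧ = {x1, x3, x4, x5, x7, x8, x9, x10, x13, x15, x16}
… ∩ ⟦that blocked x13⟧ = {x1, x3, x4, x5, x7, x8, x9, x10, x13, x15, x16} ∩ {x1, x4, x5, x6, x8, x9, x12, x13, x14, x15} = {x1, x4, x5, x8, x9, x13, x15}
… ∩ ⟦next to x16⟧ = {x1, x4, x5, x8, x9, x13, x15} ∩ {x1, x2, x3, x5, x6, x7, x8, x9, x10, x11, x13, x15, x16} = {x1, x5, x8, x9, x13, x15}
… ∩ ⟦striped⟧ = {x1, x5, x8, x9, x13, x15} ∩ {x1, x3, x4, x7, x9, x10, x11, x16} = {x1, x9}
… ∩ ⟦rough⟧ = {x1, x9} ∩ {x1, x4, x6, x7, x8, x10, x13, x15, x16} = {x1}
So ⟦striped rough ball that blocked x13 next to x16⟧ = {x1}.

{x1}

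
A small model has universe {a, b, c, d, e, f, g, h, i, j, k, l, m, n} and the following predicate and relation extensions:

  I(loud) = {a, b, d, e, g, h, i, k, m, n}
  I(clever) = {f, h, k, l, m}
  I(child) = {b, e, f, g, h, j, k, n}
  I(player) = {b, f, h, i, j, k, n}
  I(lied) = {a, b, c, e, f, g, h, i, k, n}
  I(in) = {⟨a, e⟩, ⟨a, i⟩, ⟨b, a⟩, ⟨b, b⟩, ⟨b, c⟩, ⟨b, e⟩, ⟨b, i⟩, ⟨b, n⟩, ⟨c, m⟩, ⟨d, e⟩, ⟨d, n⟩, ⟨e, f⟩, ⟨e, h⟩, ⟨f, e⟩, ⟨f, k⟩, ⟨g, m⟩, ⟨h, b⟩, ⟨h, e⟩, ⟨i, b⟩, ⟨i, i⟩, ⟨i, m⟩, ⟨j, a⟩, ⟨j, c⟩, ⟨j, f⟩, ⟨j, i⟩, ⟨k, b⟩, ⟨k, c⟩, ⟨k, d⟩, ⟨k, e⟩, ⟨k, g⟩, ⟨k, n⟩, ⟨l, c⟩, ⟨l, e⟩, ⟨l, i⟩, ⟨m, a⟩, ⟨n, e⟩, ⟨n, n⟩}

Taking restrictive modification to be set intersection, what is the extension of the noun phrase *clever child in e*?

⟦in e⟧ = {x : ⟨x, e⟩ ∈ ⟦in⟧} = {a, b, d, f, h, k, l, n}
⟦child⟧ = {b, e, f, g, h, j, k, n}
… ∩ ⟦in e⟧ = {b, e, f, g, h, j, k, n} ∩ {a, b, d, f, h, k, l, n} = {b, f, h, k, n}
… ∩ ⟦clever⟧ = {b, f, h, k, n} ∩ {f, h, k, l, m} = {f, h, k}
So ⟦clever child in e⟧ = {f, h, k}.

{f, h, k}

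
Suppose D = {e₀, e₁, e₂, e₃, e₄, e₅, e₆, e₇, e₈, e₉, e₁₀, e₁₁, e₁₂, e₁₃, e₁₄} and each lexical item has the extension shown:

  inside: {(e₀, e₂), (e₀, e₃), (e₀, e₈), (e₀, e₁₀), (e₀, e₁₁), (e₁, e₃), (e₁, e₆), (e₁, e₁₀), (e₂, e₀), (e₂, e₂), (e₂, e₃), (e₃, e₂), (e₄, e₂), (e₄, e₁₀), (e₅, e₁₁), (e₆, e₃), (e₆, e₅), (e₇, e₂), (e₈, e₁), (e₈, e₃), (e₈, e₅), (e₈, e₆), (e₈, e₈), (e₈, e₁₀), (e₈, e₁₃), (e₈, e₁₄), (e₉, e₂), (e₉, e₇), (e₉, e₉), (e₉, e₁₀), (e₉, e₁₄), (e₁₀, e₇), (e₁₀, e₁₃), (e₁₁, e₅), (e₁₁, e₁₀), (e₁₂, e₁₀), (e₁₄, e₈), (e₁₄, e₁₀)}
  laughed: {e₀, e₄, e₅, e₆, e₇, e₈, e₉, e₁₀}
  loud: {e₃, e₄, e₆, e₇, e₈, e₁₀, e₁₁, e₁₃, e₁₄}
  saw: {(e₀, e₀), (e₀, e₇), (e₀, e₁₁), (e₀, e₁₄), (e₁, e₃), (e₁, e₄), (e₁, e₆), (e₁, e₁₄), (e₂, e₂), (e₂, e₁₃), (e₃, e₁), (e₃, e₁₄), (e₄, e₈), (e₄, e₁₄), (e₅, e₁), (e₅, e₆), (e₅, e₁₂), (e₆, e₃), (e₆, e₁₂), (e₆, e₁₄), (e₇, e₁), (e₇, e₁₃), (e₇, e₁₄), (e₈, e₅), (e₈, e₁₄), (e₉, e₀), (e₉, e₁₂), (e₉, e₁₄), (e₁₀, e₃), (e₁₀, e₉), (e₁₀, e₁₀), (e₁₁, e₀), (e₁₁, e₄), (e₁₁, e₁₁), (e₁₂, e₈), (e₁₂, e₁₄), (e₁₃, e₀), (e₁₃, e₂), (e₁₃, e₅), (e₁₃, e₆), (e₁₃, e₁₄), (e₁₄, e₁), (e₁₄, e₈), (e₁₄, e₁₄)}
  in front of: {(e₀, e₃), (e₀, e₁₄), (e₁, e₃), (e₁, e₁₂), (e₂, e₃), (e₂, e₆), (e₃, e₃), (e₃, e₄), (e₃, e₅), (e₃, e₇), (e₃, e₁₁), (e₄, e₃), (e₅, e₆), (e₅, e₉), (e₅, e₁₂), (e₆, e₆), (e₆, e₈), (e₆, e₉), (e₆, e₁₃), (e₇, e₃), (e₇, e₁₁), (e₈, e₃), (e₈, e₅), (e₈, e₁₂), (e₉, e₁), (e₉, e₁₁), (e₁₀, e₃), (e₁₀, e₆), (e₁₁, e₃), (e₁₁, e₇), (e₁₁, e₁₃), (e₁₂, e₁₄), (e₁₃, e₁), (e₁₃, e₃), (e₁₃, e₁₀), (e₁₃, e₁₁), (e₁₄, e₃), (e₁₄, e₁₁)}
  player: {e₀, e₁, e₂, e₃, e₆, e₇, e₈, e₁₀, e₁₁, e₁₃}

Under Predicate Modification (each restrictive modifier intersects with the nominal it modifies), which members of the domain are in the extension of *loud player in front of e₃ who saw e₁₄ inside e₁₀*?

{e₈}

⟦in front of e₃⟧ = {x : ⟨x, e₃⟩ ∈ ⟦in front of⟧} = {e₀, e₁, e₂, e₃, e₄, e₇, e₈, e₁₀, e₁₁, e₁₃, e₁₄}
⟦who saw e₁₄⟧ = {x : ⟨x, e₁₄⟩ ∈ ⟦saw⟧} = {e₀, e₁, e₃, e₄, e₆, e₇, e₈, e₉, e₁₂, e₁₃, e₁₄}
⟦inside e₁₀⟧ = {x : ⟨x, e₁₀⟩ ∈ ⟦inside⟧} = {e₀, e₁, e₄, e₈, e₉, e₁₁, e₁₂, e₁₄}
⟦player⟧ = {e₀, e₁, e₂, e₃, e₆, e₇, e₈, e₁₀, e₁₁, e₁₃}
… ∩ ⟦in front of e₃⟧ = {e₀, e₁, e₂, e₃, e₆, e₇, e₈, e₁₀, e₁₁, e₁₃} ∩ {e₀, e₁, e₂, e₃, e₄, e₇, e₈, e₁₀, e₁₁, e₁₃, e₁₄} = {e₀, e₁, e₂, e₃, e₇, e₈, e₁₀, e₁₁, e₁₃}
… ∩ ⟦who saw e₁₄⟧ = {e₀, e₁, e₂, e₃, e₇, e₈, e₁₀, e₁₁, e₁₃} ∩ {e₀, e₁, e₃, e₄, e₆, e₇, e₈, e₉, e₁₂, e₁₃, e₁₄} = {e₀, e₁, e₃, e₇, e₈, e₁₃}
… ∩ ⟦inside e₁₀⟧ = {e₀, e₁, e₃, e₇, e₈, e₁₃} ∩ {e₀, e₁, e₄, e₈, e₉, e₁₁, e₁₂, e₁₄} = {e₀, e₁, e₈}
… ∩ ⟦loud⟧ = {e₀, e₁, e₈} ∩ {e₃, e₄, e₆, e₇, e₈, e₁₀, e₁₁, e₁₃, e₁₄} = {e₈}
So ⟦loud player in front of e₃ who saw e₁₄ inside e₁₀⟧ = {e₈}.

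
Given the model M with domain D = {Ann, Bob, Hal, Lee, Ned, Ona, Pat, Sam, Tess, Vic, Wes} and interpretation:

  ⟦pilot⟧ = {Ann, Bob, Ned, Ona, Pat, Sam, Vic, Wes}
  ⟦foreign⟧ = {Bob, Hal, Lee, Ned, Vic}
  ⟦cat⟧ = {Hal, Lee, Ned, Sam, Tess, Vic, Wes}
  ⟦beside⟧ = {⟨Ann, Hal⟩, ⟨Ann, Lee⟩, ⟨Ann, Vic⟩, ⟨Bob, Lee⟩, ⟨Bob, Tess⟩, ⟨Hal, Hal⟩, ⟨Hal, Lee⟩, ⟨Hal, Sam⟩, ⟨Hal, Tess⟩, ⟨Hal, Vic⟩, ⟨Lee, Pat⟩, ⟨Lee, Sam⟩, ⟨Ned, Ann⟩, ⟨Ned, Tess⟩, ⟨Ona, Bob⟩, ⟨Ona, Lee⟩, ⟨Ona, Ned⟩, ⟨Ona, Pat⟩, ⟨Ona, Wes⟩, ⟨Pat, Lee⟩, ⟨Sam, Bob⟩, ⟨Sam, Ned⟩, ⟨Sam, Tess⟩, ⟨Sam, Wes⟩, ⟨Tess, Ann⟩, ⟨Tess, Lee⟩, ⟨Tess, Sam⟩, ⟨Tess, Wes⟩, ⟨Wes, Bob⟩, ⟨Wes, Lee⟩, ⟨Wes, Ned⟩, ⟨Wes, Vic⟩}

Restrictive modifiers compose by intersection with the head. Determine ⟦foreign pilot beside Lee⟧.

⟦beside Lee⟧ = {x : ⟨x, Lee⟩ ∈ ⟦beside⟧} = {Ann, Bob, Hal, Ona, Pat, Tess, Wes}
⟦pilot⟧ = {Ann, Bob, Ned, Ona, Pat, Sam, Vic, Wes}
… ∩ ⟦beside Lee⟧ = {Ann, Bob, Ned, Ona, Pat, Sam, Vic, Wes} ∩ {Ann, Bob, Hal, Ona, Pat, Tess, Wes} = {Ann, Bob, Ona, Pat, Wes}
… ∩ ⟦foreign⟧ = {Ann, Bob, Ona, Pat, Wes} ∩ {Bob, Hal, Lee, Ned, Vic} = {Bob}
So ⟦foreign pilot beside Lee⟧ = {Bob}.

{Bob}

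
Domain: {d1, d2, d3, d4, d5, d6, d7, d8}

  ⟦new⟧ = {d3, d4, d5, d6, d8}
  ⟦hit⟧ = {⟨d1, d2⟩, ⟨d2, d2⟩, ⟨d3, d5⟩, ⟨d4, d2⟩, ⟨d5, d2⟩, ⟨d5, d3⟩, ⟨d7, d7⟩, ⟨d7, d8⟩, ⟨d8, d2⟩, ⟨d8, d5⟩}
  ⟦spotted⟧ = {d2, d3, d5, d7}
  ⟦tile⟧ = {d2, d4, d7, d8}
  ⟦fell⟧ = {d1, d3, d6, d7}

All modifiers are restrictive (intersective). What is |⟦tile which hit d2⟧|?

⟦which hit d2⟧ = {x : ⟨x, d2⟩ ∈ ⟦hit⟧} = {d1, d2, d4, d5, d8}
⟦tile⟧ = {d2, d4, d7, d8}
… ∩ ⟦which hit d2⟧ = {d2, d4, d7, d8} ∩ {d1, d2, d4, d5, d8} = {d2, d4, d8}
⟦tile which hit d2⟧ = {d2, d4, d8}, so the cardinality is 3.

3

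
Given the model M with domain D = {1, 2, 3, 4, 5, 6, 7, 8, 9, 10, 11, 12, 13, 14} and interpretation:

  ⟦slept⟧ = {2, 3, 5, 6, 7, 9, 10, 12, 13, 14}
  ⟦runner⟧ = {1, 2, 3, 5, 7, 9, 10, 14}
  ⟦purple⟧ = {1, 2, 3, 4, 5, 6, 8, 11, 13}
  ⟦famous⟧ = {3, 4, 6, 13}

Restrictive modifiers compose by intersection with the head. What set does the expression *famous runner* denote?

{3}

⟦runner⟧ = {1, 2, 3, 5, 7, 9, 10, 14}
… ∩ ⟦famous⟧ = {1, 2, 3, 5, 7, 9, 10, 14} ∩ {3, 4, 6, 13} = {3}
So ⟦famous runner⟧ = {3}.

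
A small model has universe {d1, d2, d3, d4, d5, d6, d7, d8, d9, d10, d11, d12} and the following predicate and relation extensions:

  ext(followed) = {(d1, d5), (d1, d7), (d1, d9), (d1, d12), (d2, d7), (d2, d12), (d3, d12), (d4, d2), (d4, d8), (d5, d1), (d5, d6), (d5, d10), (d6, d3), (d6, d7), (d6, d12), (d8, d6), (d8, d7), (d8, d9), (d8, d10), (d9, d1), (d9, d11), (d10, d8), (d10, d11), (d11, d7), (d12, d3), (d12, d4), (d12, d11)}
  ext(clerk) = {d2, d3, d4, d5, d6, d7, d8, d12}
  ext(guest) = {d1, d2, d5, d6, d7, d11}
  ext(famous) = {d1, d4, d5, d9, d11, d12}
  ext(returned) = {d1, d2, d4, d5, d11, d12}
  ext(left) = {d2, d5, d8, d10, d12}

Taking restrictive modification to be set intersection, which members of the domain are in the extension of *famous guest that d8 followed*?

⟦that d8 followed⟧ = {x : ⟨d8, x⟩ ∈ ⟦followed⟧} = {d6, d7, d9, d10}
⟦guest⟧ = {d1, d2, d5, d6, d7, d11}
… ∩ ⟦that d8 followed⟧ = {d1, d2, d5, d6, d7, d11} ∩ {d6, d7, d9, d10} = {d6, d7}
… ∩ ⟦famous⟧ = {d6, d7} ∩ {d1, d4, d5, d9, d11, d12} = ∅
So ⟦famous guest that d8 followed⟧ = {}.

{}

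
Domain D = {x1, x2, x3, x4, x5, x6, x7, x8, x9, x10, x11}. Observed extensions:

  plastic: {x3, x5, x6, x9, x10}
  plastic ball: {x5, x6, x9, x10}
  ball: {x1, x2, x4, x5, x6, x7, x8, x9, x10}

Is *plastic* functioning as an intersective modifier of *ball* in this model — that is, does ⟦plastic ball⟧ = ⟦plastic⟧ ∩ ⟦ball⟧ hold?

⟦plastic⟧ ∩ ⟦ball⟧ = {x3, x5, x6, x9, x10} ∩ {x1, x2, x4, x5, x6, x7, x8, x9, x10} = {x5, x6, x9, x10}
Observed ⟦plastic ball⟧ = {x5, x6, x9, x10}.
These coincide, so the modifier is intersective here.

yes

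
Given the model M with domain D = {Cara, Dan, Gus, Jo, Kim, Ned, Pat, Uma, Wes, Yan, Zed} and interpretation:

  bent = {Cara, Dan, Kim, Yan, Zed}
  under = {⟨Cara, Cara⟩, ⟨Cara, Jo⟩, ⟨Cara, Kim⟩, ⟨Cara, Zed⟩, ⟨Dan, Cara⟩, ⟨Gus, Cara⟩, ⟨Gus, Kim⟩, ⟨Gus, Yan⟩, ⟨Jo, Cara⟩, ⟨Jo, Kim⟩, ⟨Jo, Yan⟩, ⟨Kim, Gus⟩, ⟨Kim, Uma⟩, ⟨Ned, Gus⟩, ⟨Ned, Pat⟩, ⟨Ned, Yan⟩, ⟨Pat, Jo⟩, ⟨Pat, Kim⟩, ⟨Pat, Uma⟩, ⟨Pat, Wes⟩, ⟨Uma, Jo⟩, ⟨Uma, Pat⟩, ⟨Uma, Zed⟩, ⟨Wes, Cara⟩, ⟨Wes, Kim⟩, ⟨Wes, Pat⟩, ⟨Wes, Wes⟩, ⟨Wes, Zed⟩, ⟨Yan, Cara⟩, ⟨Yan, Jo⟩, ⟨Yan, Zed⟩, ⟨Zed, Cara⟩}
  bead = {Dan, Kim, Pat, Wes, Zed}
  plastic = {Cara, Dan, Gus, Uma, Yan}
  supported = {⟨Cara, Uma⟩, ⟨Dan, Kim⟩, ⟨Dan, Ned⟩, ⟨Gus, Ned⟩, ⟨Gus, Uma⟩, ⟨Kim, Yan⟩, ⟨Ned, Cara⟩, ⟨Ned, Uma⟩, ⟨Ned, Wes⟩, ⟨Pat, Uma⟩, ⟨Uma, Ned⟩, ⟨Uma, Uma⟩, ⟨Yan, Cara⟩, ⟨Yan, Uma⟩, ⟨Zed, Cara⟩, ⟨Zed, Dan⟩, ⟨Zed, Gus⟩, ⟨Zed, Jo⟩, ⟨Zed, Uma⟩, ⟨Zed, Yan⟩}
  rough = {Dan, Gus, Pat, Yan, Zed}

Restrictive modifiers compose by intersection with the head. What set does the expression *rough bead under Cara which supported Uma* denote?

⟦under Cara⟧ = {x : ⟨x, Cara⟩ ∈ ⟦under⟧} = {Cara, Dan, Gus, Jo, Wes, Yan, Zed}
⟦which supported Uma⟧ = {x : ⟨x, Uma⟩ ∈ ⟦supported⟧} = {Cara, Gus, Ned, Pat, Uma, Yan, Zed}
⟦bead⟧ = {Dan, Kim, Pat, Wes, Zed}
… ∩ ⟦under Cara⟧ = {Dan, Kim, Pat, Wes, Zed} ∩ {Cara, Dan, Gus, Jo, Wes, Yan, Zed} = {Dan, Wes, Zed}
… ∩ ⟦which supported Uma⟧ = {Dan, Wes, Zed} ∩ {Cara, Gus, Ned, Pat, Uma, Yan, Zed} = {Zed}
… ∩ ⟦rough⟧ = {Zed} ∩ {Dan, Gus, Pat, Yan, Zed} = {Zed}
So ⟦rough bead under Cara which supported Uma⟧ = {Zed}.

{Zed}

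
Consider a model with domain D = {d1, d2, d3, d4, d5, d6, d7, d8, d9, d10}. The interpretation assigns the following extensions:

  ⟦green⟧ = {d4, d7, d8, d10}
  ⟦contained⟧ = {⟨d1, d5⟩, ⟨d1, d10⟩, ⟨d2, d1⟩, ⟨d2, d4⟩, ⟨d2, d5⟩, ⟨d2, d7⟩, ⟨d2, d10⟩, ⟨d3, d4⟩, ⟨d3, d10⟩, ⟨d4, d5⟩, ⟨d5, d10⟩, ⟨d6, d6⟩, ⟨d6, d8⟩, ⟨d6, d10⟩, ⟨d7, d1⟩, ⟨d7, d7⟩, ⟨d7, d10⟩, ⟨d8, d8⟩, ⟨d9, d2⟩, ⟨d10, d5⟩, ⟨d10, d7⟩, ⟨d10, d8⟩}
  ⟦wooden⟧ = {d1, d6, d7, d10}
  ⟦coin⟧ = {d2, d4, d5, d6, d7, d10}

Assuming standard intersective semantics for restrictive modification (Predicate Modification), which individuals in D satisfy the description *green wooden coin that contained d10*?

{d7}

⟦that contained d10⟧ = {x : ⟨x, d10⟩ ∈ ⟦contained⟧} = {d1, d2, d3, d5, d6, d7}
⟦coin⟧ = {d2, d4, d5, d6, d7, d10}
… ∩ ⟦that contained d10⟧ = {d2, d4, d5, d6, d7, d10} ∩ {d1, d2, d3, d5, d6, d7} = {d2, d5, d6, d7}
… ∩ ⟦green⟧ = {d2, d5, d6, d7} ∩ {d4, d7, d8, d10} = {d7}
… ∩ ⟦wooden⟧ = {d7} ∩ {d1, d6, d7, d10} = {d7}
So ⟦green wooden coin that contained d10⟧ = {d7}.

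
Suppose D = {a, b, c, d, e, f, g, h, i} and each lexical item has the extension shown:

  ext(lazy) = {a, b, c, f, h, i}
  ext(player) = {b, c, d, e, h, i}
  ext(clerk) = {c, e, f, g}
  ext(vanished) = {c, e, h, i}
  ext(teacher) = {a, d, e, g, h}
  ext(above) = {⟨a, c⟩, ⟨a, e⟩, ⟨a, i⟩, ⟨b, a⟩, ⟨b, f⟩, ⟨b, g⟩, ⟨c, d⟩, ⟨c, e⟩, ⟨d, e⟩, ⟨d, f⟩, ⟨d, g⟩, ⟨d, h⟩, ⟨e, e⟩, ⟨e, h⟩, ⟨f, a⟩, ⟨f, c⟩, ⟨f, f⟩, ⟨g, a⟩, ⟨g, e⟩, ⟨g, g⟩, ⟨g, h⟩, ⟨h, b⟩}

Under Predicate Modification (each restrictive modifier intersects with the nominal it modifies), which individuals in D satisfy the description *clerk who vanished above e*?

⟦who vanished⟧ = ⟦vanished⟧ = {c, e, h, i}
⟦above e⟧ = {x : ⟨x, e⟩ ∈ ⟦above⟧} = {a, c, d, e, g}
⟦clerk⟧ = {c, e, f, g}
… ∩ ⟦who vanished⟧ = {c, e, f, g} ∩ {c, e, h, i} = {c, e}
… ∩ ⟦above e⟧ = {c, e} ∩ {a, c, d, e, g} = {c, e}
So ⟦clerk who vanished above e⟧ = {c, e}.

{c, e}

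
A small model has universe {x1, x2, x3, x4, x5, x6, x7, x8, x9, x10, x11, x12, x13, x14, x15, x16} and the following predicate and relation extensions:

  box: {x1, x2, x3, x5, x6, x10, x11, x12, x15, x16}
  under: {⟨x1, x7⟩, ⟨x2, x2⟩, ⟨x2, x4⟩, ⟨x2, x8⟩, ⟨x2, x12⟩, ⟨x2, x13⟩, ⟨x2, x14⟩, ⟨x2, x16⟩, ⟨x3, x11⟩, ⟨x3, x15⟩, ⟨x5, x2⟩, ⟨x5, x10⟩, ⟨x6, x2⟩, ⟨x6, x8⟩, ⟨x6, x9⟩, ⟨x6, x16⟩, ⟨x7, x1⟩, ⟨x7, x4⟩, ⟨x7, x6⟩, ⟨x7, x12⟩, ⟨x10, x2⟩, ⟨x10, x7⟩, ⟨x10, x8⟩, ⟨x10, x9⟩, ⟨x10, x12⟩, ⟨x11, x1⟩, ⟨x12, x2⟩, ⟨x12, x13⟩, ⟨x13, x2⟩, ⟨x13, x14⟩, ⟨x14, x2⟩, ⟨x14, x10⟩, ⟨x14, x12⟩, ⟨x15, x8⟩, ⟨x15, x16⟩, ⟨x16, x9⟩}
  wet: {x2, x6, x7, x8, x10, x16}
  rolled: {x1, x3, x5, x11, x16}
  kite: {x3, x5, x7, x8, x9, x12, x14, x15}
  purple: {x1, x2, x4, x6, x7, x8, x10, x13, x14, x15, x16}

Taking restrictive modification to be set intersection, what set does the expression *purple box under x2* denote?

⟦under x2⟧ = {x : ⟨x, x2⟩ ∈ ⟦under⟧} = {x2, x5, x6, x10, x12, x13, x14}
⟦box⟧ = {x1, x2, x3, x5, x6, x10, x11, x12, x15, x16}
… ∩ ⟦under x2⟧ = {x1, x2, x3, x5, x6, x10, x11, x12, x15, x16} ∩ {x2, x5, x6, x10, x12, x13, x14} = {x2, x5, x6, x10, x12}
… ∩ ⟦purple⟧ = {x2, x5, x6, x10, x12} ∩ {x1, x2, x4, x6, x7, x8, x10, x13, x14, x15, x16} = {x2, x6, x10}
So ⟦purple box under x2⟧ = {x2, x6, x10}.

{x2, x6, x10}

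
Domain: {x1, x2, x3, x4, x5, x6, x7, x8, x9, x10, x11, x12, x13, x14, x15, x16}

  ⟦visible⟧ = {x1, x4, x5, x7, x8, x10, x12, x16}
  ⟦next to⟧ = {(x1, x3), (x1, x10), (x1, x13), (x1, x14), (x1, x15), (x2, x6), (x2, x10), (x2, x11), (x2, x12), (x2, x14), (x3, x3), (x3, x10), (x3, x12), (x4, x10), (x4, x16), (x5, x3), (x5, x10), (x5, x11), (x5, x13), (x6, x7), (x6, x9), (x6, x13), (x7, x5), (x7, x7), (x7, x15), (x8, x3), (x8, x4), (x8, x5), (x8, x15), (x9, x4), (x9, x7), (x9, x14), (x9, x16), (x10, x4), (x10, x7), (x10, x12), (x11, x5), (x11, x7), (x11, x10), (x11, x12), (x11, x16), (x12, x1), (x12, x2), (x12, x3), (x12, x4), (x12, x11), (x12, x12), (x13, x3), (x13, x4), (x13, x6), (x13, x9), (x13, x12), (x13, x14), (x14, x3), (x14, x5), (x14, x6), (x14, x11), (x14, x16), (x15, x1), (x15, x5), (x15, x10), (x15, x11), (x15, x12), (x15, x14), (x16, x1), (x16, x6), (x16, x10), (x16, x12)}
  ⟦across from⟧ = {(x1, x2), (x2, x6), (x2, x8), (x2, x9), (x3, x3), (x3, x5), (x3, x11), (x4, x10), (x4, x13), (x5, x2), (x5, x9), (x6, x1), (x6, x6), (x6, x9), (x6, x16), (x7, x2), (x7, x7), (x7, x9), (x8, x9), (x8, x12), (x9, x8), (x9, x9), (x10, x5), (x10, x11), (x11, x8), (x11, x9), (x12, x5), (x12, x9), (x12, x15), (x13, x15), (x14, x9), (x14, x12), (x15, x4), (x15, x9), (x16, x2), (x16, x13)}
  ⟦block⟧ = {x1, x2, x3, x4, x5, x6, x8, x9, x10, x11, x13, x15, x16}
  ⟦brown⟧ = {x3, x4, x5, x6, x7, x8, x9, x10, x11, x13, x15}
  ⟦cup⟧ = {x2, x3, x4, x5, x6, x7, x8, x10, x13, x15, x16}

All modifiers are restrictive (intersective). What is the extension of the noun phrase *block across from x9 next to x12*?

{x2, x11, x15}

⟦across from x9⟧ = {x : ⟨x, x9⟩ ∈ ⟦across from⟧} = {x2, x5, x6, x7, x8, x9, x11, x12, x14, x15}
⟦next to x12⟧ = {x : ⟨x, x12⟩ ∈ ⟦next to⟧} = {x2, x3, x10, x11, x12, x13, x15, x16}
⟦block⟧ = {x1, x2, x3, x4, x5, x6, x8, x9, x10, x11, x13, x15, x16}
… ∩ ⟦across from x9⟧ = {x1, x2, x3, x4, x5, x6, x8, x9, x10, x11, x13, x15, x16} ∩ {x2, x5, x6, x7, x8, x9, x11, x12, x14, x15} = {x2, x5, x6, x8, x9, x11, x15}
… ∩ ⟦next to x12⟧ = {x2, x5, x6, x8, x9, x11, x15} ∩ {x2, x3, x10, x11, x12, x13, x15, x16} = {x2, x11, x15}
So ⟦block across from x9 next to x12⟧ = {x2, x11, x15}.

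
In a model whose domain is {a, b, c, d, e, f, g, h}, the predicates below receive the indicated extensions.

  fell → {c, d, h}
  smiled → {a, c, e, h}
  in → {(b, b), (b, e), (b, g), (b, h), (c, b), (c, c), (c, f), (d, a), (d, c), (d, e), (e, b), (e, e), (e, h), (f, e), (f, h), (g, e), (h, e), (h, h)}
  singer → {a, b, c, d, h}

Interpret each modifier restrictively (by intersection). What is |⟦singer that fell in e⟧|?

⟦that fell⟧ = ⟦fell⟧ = {c, d, h}
⟦in e⟧ = {x : ⟨x, e⟩ ∈ ⟦in⟧} = {b, d, e, f, g, h}
⟦singer⟧ = {a, b, c, d, h}
… ∩ ⟦that fell⟧ = {a, b, c, d, h} ∩ {c, d, h} = {c, d, h}
… ∩ ⟦in e⟧ = {c, d, h} ∩ {b, d, e, f, g, h} = {d, h}
⟦singer that fell in e⟧ = {d, h}, so the cardinality is 2.

2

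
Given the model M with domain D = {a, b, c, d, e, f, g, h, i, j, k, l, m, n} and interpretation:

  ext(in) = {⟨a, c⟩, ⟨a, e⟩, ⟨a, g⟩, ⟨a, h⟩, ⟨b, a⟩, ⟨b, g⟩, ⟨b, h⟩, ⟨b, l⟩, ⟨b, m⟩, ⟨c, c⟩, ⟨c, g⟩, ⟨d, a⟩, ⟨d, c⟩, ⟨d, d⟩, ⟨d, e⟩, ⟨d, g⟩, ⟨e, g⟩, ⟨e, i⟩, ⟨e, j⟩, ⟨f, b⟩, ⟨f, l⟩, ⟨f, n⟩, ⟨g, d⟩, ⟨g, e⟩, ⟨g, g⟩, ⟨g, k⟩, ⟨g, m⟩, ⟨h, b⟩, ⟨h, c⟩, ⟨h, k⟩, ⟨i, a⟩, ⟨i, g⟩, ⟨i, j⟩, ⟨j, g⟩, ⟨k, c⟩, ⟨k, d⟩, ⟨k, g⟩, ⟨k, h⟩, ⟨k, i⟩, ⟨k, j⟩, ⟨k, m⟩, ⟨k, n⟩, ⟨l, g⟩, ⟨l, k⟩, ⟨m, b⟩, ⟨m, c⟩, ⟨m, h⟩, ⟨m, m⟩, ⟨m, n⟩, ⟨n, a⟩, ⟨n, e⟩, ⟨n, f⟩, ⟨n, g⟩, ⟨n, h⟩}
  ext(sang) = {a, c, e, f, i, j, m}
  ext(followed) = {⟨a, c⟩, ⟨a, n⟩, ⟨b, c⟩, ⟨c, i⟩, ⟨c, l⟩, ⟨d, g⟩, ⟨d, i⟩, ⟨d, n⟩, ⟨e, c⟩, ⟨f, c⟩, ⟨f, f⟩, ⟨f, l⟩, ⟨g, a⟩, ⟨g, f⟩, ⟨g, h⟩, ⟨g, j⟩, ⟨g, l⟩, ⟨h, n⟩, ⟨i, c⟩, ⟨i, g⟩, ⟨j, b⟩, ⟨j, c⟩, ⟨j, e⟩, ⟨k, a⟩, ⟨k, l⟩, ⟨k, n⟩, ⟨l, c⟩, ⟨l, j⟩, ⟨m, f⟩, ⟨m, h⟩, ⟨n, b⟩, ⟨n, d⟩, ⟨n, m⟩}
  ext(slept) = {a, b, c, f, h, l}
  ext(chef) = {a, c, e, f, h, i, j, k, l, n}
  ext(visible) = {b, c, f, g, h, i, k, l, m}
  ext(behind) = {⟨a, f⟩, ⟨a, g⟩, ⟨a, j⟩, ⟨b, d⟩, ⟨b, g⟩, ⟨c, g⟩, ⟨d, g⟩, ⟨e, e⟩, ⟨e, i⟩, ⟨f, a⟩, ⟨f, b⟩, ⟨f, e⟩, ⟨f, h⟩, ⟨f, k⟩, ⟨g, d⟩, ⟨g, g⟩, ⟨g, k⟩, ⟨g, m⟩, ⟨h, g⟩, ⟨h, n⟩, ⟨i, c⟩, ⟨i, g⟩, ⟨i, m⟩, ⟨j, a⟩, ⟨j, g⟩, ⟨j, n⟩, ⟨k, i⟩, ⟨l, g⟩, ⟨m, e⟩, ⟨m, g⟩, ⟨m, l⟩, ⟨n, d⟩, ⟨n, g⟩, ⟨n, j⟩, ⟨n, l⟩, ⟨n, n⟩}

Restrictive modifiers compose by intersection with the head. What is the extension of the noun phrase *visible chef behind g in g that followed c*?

⟦behind g⟧ = {x : ⟨x, g⟩ ∈ ⟦behind⟧} = {a, b, c, d, g, h, i, j, l, m, n}
⟦in g⟧ = {x : ⟨x, g⟩ ∈ ⟦in⟧} = {a, b, c, d, e, g, i, j, k, l, n}
⟦that followed c⟧ = {x : ⟨x, c⟩ ∈ ⟦followed⟧} = {a, b, e, f, i, j, l}
⟦chef⟧ = {a, c, e, f, h, i, j, k, l, n}
… ∩ ⟦behind g⟧ = {a, c, e, f, h, i, j, k, l, n} ∩ {a, b, c, d, g, h, i, j, l, m, n} = {a, c, h, i, j, l, n}
… ∩ ⟦in g⟧ = {a, c, h, i, j, l, n} ∩ {a, b, c, d, e, g, i, j, k, l, n} = {a, c, i, j, l, n}
… ∩ ⟦that followed c⟧ = {a, c, i, j, l, n} ∩ {a, b, e, f, i, j, l} = {a, i, j, l}
… ∩ ⟦visible⟧ = {a, i, j, l} ∩ {b, c, f, g, h, i, k, l, m} = {i, l}
So ⟦visible chef behind g in g that followed c⟧ = {i, l}.

{i, l}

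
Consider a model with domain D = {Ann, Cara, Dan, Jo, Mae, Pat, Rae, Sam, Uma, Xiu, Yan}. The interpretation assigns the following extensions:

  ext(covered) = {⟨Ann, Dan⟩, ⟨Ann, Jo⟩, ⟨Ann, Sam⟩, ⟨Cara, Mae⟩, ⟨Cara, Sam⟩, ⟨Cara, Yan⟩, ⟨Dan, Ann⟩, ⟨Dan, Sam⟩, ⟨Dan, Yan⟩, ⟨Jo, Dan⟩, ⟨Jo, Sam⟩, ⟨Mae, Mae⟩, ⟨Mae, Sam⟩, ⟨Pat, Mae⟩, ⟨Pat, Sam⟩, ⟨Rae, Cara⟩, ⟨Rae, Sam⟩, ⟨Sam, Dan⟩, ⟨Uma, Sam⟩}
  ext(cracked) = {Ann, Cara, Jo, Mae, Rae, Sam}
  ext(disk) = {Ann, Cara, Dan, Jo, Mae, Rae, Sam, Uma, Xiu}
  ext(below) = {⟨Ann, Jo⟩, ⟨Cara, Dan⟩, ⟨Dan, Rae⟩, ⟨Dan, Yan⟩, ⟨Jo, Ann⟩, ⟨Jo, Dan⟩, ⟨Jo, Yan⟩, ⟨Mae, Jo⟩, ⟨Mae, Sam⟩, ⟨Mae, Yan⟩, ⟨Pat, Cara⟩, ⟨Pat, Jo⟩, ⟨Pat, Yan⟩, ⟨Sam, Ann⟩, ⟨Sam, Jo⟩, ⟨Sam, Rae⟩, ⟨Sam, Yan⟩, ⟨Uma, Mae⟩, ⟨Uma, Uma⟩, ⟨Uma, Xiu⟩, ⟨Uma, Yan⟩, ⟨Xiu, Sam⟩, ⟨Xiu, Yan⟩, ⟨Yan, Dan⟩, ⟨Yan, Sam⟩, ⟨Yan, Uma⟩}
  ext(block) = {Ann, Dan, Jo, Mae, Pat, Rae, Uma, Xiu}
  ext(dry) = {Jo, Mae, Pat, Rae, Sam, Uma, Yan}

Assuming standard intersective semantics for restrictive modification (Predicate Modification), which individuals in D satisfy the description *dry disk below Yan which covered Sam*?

{Jo, Mae, Uma}

⟦below Yan⟧ = {x : ⟨x, Yan⟩ ∈ ⟦below⟧} = {Dan, Jo, Mae, Pat, Sam, Uma, Xiu}
⟦which covered Sam⟧ = {x : ⟨x, Sam⟩ ∈ ⟦covered⟧} = {Ann, Cara, Dan, Jo, Mae, Pat, Rae, Uma}
⟦disk⟧ = {Ann, Cara, Dan, Jo, Mae, Rae, Sam, Uma, Xiu}
… ∩ ⟦below Yan⟧ = {Ann, Cara, Dan, Jo, Mae, Rae, Sam, Uma, Xiu} ∩ {Dan, Jo, Mae, Pat, Sam, Uma, Xiu} = {Dan, Jo, Mae, Sam, Uma, Xiu}
… ∩ ⟦which covered Sam⟧ = {Dan, Jo, Mae, Sam, Uma, Xiu} ∩ {Ann, Cara, Dan, Jo, Mae, Pat, Rae, Uma} = {Dan, Jo, Mae, Uma}
… ∩ ⟦dry⟧ = {Dan, Jo, Mae, Uma} ∩ {Jo, Mae, Pat, Rae, Sam, Uma, Yan} = {Jo, Mae, Uma}
So ⟦dry disk below Yan which covered Sam⟧ = {Jo, Mae, Uma}.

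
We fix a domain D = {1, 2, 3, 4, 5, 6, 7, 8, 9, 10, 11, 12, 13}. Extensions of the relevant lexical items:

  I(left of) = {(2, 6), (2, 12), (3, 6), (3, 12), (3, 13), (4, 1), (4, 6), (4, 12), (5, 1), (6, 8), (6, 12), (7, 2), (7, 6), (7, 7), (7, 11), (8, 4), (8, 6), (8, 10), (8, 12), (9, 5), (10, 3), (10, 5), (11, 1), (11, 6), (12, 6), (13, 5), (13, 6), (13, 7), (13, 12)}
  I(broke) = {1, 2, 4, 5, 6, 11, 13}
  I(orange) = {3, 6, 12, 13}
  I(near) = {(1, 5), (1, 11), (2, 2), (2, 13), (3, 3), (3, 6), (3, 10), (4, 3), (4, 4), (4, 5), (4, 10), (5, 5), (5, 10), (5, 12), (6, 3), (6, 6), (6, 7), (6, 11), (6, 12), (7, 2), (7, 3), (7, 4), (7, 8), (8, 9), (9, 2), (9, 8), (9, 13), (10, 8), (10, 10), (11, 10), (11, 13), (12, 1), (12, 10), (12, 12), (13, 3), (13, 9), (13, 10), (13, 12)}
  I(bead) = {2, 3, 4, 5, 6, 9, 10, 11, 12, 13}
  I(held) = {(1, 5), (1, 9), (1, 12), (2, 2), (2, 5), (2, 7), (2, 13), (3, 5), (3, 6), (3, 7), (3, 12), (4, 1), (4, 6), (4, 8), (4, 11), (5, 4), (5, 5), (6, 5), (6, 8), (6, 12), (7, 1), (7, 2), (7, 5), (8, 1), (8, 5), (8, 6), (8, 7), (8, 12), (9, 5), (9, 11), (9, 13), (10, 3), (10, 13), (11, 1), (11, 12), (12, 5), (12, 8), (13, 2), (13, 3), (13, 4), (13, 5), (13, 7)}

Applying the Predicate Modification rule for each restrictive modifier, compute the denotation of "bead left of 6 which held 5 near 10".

{3, 12, 13}

⟦left of 6⟧ = {x : ⟨x, 6⟩ ∈ ⟦left of⟧} = {2, 3, 4, 7, 8, 11, 12, 13}
⟦which held 5⟧ = {x : ⟨x, 5⟩ ∈ ⟦held⟧} = {1, 2, 3, 5, 6, 7, 8, 9, 12, 13}
⟦near 10⟧ = {x : ⟨x, 10⟩ ∈ ⟦near⟧} = {3, 4, 5, 10, 11, 12, 13}
⟦bead⟧ = {2, 3, 4, 5, 6, 9, 10, 11, 12, 13}
… ∩ ⟦left of 6⟧ = {2, 3, 4, 5, 6, 9, 10, 11, 12, 13} ∩ {2, 3, 4, 7, 8, 11, 12, 13} = {2, 3, 4, 11, 12, 13}
… ∩ ⟦which held 5⟧ = {2, 3, 4, 11, 12, 13} ∩ {1, 2, 3, 5, 6, 7, 8, 9, 12, 13} = {2, 3, 12, 13}
… ∩ ⟦near 10⟧ = {2, 3, 12, 13} ∩ {3, 4, 5, 10, 11, 12, 13} = {3, 12, 13}
So ⟦bead left of 6 which held 5 near 10⟧ = {3, 12, 13}.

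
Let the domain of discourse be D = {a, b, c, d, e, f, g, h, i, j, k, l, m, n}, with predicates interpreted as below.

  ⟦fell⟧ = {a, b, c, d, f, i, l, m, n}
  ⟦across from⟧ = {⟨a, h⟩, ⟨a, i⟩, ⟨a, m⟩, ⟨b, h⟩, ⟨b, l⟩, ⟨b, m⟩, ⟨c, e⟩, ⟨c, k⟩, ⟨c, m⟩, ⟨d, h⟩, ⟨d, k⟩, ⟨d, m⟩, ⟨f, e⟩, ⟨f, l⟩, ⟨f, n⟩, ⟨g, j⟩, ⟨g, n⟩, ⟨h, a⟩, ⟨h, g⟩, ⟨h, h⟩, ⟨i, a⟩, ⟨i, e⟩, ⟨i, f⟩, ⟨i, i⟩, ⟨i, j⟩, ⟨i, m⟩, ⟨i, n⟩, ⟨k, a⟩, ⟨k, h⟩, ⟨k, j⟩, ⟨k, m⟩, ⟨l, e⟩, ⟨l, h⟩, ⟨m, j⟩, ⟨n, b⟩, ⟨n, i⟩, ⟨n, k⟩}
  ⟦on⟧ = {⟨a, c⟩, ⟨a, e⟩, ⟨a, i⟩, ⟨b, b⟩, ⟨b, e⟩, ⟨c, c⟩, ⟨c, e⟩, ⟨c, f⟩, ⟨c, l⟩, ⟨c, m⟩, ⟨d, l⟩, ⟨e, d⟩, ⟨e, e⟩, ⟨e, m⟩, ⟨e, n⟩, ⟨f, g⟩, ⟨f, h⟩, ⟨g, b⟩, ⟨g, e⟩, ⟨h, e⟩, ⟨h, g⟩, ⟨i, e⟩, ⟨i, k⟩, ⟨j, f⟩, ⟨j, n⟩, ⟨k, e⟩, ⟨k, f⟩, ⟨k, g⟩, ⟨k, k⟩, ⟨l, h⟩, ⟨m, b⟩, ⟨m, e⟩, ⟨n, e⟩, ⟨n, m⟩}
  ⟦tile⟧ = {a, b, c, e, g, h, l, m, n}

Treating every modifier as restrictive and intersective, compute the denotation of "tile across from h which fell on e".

{a, b}

⟦across from h⟧ = {x : ⟨x, h⟩ ∈ ⟦across from⟧} = {a, b, d, h, k, l}
⟦which fell⟧ = ⟦fell⟧ = {a, b, c, d, f, i, l, m, n}
⟦on e⟧ = {x : ⟨x, e⟩ ∈ ⟦on⟧} = {a, b, c, e, g, h, i, k, m, n}
⟦tile⟧ = {a, b, c, e, g, h, l, m, n}
… ∩ ⟦across from h⟧ = {a, b, c, e, g, h, l, m, n} ∩ {a, b, d, h, k, l} = {a, b, h, l}
… ∩ ⟦which fell⟧ = {a, b, h, l} ∩ {a, b, c, d, f, i, l, m, n} = {a, b, l}
… ∩ ⟦on e⟧ = {a, b, l} ∩ {a, b, c, e, g, h, i, k, m, n} = {a, b}
So ⟦tile across from h which fell on e⟧ = {a, b}.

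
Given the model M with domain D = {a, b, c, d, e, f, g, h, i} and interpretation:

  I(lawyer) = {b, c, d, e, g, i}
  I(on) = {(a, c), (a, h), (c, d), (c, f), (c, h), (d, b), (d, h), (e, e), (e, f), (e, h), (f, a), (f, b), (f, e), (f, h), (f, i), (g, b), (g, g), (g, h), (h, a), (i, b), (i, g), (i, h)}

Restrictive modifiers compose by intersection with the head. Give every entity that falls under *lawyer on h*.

{c, d, e, g, i}

⟦on h⟧ = {x : ⟨x, h⟩ ∈ ⟦on⟧} = {a, c, d, e, f, g, i}
⟦lawyer⟧ = {b, c, d, e, g, i}
… ∩ ⟦on h⟧ = {b, c, d, e, g, i} ∩ {a, c, d, e, f, g, i} = {c, d, e, g, i}
So ⟦lawyer on h⟧ = {c, d, e, g, i}.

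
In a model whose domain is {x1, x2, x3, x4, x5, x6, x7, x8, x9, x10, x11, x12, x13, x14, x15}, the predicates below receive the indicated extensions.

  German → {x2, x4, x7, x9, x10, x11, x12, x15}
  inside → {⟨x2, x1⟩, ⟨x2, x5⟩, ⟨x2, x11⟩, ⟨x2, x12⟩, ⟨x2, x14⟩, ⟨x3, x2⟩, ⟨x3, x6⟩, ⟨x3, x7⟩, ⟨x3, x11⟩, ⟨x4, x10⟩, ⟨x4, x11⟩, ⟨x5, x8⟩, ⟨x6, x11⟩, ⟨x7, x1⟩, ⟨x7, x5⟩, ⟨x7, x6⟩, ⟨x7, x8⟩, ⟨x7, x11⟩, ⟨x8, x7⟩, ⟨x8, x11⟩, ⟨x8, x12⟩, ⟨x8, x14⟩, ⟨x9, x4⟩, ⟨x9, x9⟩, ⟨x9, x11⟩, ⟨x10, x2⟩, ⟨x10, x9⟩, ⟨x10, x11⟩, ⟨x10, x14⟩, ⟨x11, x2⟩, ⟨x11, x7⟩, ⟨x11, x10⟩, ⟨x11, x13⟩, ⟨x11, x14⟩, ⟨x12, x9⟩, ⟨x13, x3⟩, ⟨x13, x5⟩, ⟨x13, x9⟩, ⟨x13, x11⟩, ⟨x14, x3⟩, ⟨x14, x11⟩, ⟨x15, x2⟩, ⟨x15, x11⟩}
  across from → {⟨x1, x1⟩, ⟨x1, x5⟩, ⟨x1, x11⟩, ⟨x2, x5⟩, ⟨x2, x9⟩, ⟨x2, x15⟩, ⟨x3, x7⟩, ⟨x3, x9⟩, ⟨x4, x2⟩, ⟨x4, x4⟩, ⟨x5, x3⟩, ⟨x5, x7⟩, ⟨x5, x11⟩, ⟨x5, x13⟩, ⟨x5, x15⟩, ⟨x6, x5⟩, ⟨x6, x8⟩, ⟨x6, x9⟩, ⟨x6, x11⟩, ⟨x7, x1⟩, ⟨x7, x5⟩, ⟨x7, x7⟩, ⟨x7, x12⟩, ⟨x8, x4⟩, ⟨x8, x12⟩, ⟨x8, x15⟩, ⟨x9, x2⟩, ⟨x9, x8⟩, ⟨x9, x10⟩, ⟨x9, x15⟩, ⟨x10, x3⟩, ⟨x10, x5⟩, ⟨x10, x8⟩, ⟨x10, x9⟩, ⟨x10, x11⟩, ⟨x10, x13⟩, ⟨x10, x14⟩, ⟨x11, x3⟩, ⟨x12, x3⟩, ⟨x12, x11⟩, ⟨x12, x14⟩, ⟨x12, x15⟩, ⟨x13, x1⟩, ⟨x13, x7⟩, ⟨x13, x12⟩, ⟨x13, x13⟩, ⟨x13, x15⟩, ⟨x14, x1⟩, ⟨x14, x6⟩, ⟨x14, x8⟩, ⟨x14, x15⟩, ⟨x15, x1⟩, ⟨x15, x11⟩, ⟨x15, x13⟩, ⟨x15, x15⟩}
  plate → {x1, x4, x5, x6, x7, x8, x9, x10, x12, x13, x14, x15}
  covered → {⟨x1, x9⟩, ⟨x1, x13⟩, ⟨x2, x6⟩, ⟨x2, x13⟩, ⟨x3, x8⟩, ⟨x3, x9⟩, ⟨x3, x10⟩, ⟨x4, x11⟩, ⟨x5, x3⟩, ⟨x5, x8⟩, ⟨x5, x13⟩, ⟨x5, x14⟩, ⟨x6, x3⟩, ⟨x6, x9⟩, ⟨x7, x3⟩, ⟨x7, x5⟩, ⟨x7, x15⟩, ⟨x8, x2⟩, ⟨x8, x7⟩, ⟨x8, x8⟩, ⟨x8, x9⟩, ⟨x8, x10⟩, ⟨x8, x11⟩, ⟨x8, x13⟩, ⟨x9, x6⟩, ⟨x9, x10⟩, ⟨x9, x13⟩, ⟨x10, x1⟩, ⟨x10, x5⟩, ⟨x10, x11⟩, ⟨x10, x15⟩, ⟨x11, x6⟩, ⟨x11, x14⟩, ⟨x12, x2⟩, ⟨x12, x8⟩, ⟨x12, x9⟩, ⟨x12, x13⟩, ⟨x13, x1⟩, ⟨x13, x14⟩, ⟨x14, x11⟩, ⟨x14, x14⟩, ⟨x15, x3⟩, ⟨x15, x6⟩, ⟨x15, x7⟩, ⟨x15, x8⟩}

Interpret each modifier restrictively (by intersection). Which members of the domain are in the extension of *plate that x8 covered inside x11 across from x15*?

{x8, x9, x13}

⟦that x8 covered⟧ = {x : ⟨x8, x⟩ ∈ ⟦covered⟧} = {x2, x7, x8, x9, x10, x11, x13}
⟦inside x11⟧ = {x : ⟨x, x11⟩ ∈ ⟦inside⟧} = {x2, x3, x4, x6, x7, x8, x9, x10, x13, x14, x15}
⟦across from x15⟧ = {x : ⟨x, x15⟩ ∈ ⟦across from⟧} = {x2, x5, x8, x9, x12, x13, x14, x15}
⟦plate⟧ = {x1, x4, x5, x6, x7, x8, x9, x10, x12, x13, x14, x15}
… ∩ ⟦that x8 covered⟧ = {x1, x4, x5, x6, x7, x8, x9, x10, x12, x13, x14, x15} ∩ {x2, x7, x8, x9, x10, x11, x13} = {x7, x8, x9, x10, x13}
… ∩ ⟦inside x11⟧ = {x7, x8, x9, x10, x13} ∩ {x2, x3, x4, x6, x7, x8, x9, x10, x13, x14, x15} = {x7, x8, x9, x10, x13}
… ∩ ⟦across from x15⟧ = {x7, x8, x9, x10, x13} ∩ {x2, x5, x8, x9, x12, x13, x14, x15} = {x8, x9, x13}
So ⟦plate that x8 covered inside x11 across from x15⟧ = {x8, x9, x13}.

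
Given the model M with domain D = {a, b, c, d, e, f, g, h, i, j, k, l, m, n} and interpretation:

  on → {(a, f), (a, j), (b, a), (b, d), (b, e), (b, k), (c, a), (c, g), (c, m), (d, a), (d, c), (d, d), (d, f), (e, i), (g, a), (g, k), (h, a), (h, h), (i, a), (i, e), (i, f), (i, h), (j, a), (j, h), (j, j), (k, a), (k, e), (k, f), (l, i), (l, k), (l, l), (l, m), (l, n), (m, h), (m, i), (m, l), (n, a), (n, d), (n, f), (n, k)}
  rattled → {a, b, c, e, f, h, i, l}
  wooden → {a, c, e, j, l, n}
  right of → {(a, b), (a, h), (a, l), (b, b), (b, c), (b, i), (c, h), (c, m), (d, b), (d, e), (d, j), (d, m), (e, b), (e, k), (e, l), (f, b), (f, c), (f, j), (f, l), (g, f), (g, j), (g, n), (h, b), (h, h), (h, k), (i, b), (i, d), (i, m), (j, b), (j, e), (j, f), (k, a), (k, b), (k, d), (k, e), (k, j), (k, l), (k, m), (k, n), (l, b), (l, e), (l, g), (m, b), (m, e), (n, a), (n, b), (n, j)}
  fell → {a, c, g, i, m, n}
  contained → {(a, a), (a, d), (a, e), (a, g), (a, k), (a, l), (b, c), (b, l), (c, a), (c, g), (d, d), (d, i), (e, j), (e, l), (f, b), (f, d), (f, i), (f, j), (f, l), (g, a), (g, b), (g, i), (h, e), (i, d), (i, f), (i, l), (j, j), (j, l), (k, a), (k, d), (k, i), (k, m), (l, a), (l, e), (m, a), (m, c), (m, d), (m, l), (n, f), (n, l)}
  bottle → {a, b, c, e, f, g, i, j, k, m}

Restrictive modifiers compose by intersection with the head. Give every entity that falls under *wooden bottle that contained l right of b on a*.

⟦that contained l⟧ = {x : ⟨x, l⟩ ∈ ⟦contained⟧} = {a, b, e, f, i, j, m, n}
⟦right of b⟧ = {x : ⟨x, b⟩ ∈ ⟦right of⟧} = {a, b, d, e, f, h, i, j, k, l, m, n}
⟦on a⟧ = {x : ⟨x, a⟩ ∈ ⟦on⟧} = {b, c, d, g, h, i, j, k, n}
⟦bottle⟧ = {a, b, c, e, f, g, i, j, k, m}
… ∩ ⟦that contained l⟧ = {a, b, c, e, f, g, i, j, k, m} ∩ {a, b, e, f, i, j, m, n} = {a, b, e, f, i, j, m}
… ∩ ⟦right of b⟧ = {a, b, e, f, i, j, m} ∩ {a, b, d, e, f, h, i, j, k, l, m, n} = {a, b, e, f, i, j, m}
… ∩ ⟦on a⟧ = {a, b, e, f, i, j, m} ∩ {b, c, d, g, h, i, j, k, n} = {b, i, j}
… ∩ ⟦wooden⟧ = {b, i, j} ∩ {a, c, e, j, l, n} = {j}
So ⟦wooden bottle that contained l right of b on a⟧ = {j}.

{j}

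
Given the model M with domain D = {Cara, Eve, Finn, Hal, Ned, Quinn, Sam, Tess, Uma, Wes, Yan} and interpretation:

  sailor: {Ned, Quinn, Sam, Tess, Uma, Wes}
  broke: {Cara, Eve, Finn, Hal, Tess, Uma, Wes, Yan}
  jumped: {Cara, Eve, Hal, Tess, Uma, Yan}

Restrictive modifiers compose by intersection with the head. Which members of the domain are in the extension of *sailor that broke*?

{Tess, Uma, Wes}

⟦that broke⟧ = ⟦broke⟧ = {Cara, Eve, Finn, Hal, Tess, Uma, Wes, Yan}
⟦sailor⟧ = {Ned, Quinn, Sam, Tess, Uma, Wes}
… ∩ ⟦that broke⟧ = {Ned, Quinn, Sam, Tess, Uma, Wes} ∩ {Cara, Eve, Finn, Hal, Tess, Uma, Wes, Yan} = {Tess, Uma, Wes}
So ⟦sailor that broke⟧ = {Tess, Uma, Wes}.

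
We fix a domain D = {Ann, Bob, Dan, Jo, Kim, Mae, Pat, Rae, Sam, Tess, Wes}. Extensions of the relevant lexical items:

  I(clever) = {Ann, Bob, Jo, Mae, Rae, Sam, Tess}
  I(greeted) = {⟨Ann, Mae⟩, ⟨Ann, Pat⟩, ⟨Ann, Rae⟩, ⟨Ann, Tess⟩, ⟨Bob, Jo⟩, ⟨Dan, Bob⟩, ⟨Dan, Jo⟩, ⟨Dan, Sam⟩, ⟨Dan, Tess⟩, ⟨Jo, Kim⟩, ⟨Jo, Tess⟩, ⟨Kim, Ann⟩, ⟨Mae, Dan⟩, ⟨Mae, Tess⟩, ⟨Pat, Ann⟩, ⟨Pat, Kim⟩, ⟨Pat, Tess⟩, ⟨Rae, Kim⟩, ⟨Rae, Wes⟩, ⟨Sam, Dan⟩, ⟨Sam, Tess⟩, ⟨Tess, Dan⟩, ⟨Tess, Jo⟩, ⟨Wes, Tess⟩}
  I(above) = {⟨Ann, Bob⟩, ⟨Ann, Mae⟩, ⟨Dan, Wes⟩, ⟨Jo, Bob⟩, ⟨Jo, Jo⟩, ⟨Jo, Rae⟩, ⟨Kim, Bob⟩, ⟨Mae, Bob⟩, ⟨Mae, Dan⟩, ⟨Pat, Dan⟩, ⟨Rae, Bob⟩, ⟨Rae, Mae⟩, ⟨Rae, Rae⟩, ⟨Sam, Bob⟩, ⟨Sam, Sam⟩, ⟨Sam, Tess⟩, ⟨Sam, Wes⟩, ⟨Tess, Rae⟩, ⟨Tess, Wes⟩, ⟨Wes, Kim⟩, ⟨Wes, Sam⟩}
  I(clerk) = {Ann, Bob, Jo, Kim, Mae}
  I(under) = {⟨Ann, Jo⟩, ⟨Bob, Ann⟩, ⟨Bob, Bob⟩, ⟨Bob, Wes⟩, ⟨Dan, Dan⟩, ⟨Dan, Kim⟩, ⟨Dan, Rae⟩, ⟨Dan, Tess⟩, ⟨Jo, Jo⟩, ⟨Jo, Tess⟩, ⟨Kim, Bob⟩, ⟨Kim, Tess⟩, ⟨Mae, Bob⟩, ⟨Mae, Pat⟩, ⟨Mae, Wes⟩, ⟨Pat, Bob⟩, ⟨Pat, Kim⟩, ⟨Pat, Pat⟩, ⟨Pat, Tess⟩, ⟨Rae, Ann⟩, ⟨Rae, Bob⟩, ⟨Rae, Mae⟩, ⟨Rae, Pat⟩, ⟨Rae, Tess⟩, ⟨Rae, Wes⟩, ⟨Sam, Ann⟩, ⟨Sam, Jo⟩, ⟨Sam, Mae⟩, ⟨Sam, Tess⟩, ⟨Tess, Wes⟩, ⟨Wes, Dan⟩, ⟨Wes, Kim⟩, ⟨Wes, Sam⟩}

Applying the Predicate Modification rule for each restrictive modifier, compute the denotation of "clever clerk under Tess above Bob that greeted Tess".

⟦under Tess⟧ = {x : ⟨x, Tess⟩ ∈ ⟦under⟧} = {Dan, Jo, Kim, Pat, Rae, Sam}
⟦above Bob⟧ = {x : ⟨x, Bob⟩ ∈ ⟦above⟧} = {Ann, Jo, Kim, Mae, Rae, Sam}
⟦that greeted Tess⟧ = {x : ⟨x, Tess⟩ ∈ ⟦greeted⟧} = {Ann, Dan, Jo, Mae, Pat, Sam, Wes}
⟦clerk⟧ = {Ann, Bob, Jo, Kim, Mae}
… ∩ ⟦under Tess⟧ = {Ann, Bob, Jo, Kim, Mae} ∩ {Dan, Jo, Kim, Pat, Rae, Sam} = {Jo, Kim}
… ∩ ⟦above Bob⟧ = {Jo, Kim} ∩ {Ann, Jo, Kim, Mae, Rae, Sam} = {Jo, Kim}
… ∩ ⟦that greeted Tess⟧ = {Jo, Kim} ∩ {Ann, Dan, Jo, Mae, Pat, Sam, Wes} = {Jo}
… ∩ ⟦clever⟧ = {Jo} ∩ {Ann, Bob, Jo, Mae, Rae, Sam, Tess} = {Jo}
So ⟦clever clerk under Tess above Bob that greeted Tess⟧ = {Jo}.

{Jo}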